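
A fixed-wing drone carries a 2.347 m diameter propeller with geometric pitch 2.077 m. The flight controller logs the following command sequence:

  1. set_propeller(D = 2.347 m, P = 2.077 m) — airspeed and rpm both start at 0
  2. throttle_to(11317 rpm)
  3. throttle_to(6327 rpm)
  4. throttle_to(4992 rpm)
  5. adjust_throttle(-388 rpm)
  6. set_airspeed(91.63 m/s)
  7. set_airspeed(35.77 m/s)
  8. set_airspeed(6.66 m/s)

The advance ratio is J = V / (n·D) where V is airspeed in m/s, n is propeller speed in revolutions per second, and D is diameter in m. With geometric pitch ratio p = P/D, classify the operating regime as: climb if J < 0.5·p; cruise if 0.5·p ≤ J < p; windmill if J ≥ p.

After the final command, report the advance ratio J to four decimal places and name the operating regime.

J = 0.0370, regime = climb

set_propeller: D = 2.347 m, P = 2.077 m (p = P/D = 0.884960); state ← (V=0, rpm=0)
throttle_to(11317): rpm ← 11317
throttle_to(6327): rpm ← 6327
throttle_to(4992): rpm ← 4992
adjust_throttle(-388): rpm ← 4992 -388 = 4604
set_airspeed(91.63): V ← 91.63 m/s
set_airspeed(35.77): V ← 35.77 m/s
set_airspeed(6.66): V ← 6.66 m/s
final state: V = 6.66 m/s, rpm = 4604 → n = rpm/60 = 76.733333 rev/s
J = V / (n·D) = 6.66 / (76.733333 × 2.347) = 0.036981
regime bands: climb J<0.4425 | cruise [0.4425, 0.8850) | windmill J≥0.8850
J = 0.0370 → climb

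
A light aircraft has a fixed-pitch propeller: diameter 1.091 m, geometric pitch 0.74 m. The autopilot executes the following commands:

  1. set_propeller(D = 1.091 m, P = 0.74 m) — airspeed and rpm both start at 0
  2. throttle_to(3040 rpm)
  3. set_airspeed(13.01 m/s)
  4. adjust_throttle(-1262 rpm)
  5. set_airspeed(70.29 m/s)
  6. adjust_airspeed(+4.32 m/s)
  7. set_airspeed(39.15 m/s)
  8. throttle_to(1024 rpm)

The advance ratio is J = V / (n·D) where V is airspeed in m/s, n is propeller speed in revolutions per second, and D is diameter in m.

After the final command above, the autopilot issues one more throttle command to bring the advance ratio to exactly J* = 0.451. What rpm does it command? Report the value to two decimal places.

rpm = 4773.99

set_propeller: D = 1.091 m, P = 0.74 m (p = P/D = 0.678277); state ← (V=0, rpm=0)
throttle_to(3040): rpm ← 3040
set_airspeed(13.01): V ← 13.01 m/s
adjust_throttle(-1262): rpm ← 3040 -1262 = 1778
set_airspeed(70.29): V ← 70.29 m/s
adjust_airspeed(+4.32): V ← 70.29 +4.32 = 74.61 m/s
set_airspeed(39.15): V ← 39.15 m/s
throttle_to(1024): rpm ← 1024
final state: V = 39.15 m/s, rpm = 1024 → n = rpm/60 = 17.066667 rev/s
target J* = 0.451; solve J* = V/(n·D) for n: n = V/(J*·D) = 39.15/(0.451 × 1.091) = 79.566540 rev/s
rpm = 60·n = 4773.992411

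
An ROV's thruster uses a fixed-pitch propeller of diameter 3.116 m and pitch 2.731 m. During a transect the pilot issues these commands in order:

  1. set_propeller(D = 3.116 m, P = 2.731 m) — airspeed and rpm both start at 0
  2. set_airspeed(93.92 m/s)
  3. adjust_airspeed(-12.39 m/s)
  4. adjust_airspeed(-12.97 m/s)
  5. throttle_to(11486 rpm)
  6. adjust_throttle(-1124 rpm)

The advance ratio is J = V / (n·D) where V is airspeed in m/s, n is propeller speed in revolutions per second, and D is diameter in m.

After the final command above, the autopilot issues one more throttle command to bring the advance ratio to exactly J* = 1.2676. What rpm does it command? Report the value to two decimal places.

set_propeller: D = 3.116 m, P = 2.731 m (p = P/D = 0.876444); state ← (V=0, rpm=0)
set_airspeed(93.92): V ← 93.92 m/s
adjust_airspeed(-12.39): V ← 93.92 -12.39 = 81.53 m/s
adjust_airspeed(-12.97): V ← 81.53 -12.97 = 68.56 m/s
throttle_to(11486): rpm ← 11486
adjust_throttle(-1124): rpm ← 11486 -1124 = 10362
final state: V = 68.56 m/s, rpm = 10362 → n = rpm/60 = 172.700000 rev/s
target J* = 1.2676; solve J* = V/(n·D) for n: n = V/(J*·D) = 68.56/(1.2676 × 3.116) = 17.357658 rev/s
rpm = 60·n = 1041.459485

rpm = 1041.46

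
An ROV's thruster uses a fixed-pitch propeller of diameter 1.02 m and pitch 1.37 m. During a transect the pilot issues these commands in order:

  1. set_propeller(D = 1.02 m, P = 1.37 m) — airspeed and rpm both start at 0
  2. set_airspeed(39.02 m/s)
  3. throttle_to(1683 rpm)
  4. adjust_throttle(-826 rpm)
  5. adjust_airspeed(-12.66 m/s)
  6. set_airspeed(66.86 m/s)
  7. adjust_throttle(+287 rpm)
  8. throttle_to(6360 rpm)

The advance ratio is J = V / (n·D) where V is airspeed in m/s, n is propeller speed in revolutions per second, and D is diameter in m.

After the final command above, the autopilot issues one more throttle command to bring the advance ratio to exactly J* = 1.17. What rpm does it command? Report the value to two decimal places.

rpm = 3361.49

set_propeller: D = 1.02 m, P = 1.37 m (p = P/D = 1.343137); state ← (V=0, rpm=0)
set_airspeed(39.02): V ← 39.02 m/s
throttle_to(1683): rpm ← 1683
adjust_throttle(-826): rpm ← 1683 -826 = 857
adjust_airspeed(-12.66): V ← 39.02 -12.66 = 26.36 m/s
set_airspeed(66.86): V ← 66.86 m/s
adjust_throttle(+287): rpm ← 857 +287 = 1144
throttle_to(6360): rpm ← 6360
final state: V = 66.86 m/s, rpm = 6360 → n = rpm/60 = 106.000000 rev/s
target J* = 1.17; solve J* = V/(n·D) for n: n = V/(J*·D) = 66.86/(1.17 × 1.02) = 56.024803 rev/s
rpm = 60·n = 3361.488185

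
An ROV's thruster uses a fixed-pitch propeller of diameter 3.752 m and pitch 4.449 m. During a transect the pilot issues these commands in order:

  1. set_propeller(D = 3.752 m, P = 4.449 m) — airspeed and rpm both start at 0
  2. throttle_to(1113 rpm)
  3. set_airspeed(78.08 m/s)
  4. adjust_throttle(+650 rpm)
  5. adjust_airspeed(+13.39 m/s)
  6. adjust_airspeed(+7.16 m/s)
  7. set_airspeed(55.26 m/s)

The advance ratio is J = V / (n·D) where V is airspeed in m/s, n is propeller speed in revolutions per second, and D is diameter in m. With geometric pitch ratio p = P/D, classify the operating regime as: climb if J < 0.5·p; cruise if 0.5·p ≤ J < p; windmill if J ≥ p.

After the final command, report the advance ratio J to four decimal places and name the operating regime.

set_propeller: D = 3.752 m, P = 4.449 m (p = P/D = 1.185768); state ← (V=0, rpm=0)
throttle_to(1113): rpm ← 1113
set_airspeed(78.08): V ← 78.08 m/s
adjust_throttle(+650): rpm ← 1113 +650 = 1763
adjust_airspeed(+13.39): V ← 78.08 +13.39 = 91.47 m/s
adjust_airspeed(+7.16): V ← 91.47 +7.16 = 98.63 m/s
set_airspeed(55.26): V ← 55.26 m/s
final state: V = 55.26 m/s, rpm = 1763 → n = rpm/60 = 29.383333 rev/s
J = V / (n·D) = 55.26 / (29.383333 × 3.752) = 0.501241
regime bands: climb J<0.5929 | cruise [0.5929, 1.1858) | windmill J≥1.1858
J = 0.5012 → climb

J = 0.5012, regime = climb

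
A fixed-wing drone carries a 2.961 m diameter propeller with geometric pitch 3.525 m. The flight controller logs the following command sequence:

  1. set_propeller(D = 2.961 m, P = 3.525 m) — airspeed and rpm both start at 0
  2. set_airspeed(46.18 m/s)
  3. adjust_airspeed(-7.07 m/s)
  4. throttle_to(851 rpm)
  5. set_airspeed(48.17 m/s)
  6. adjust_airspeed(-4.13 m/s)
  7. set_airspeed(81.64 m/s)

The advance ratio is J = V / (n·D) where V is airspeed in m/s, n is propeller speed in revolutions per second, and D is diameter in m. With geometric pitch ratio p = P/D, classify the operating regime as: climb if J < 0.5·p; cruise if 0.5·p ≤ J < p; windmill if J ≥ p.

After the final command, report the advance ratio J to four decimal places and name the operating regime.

set_propeller: D = 2.961 m, P = 3.525 m (p = P/D = 1.190476); state ← (V=0, rpm=0)
set_airspeed(46.18): V ← 46.18 m/s
adjust_airspeed(-7.07): V ← 46.18 -7.07 = 39.11 m/s
throttle_to(851): rpm ← 851
set_airspeed(48.17): V ← 48.17 m/s
adjust_airspeed(-4.13): V ← 48.17 -4.13 = 44.04 m/s
set_airspeed(81.64): V ← 81.64 m/s
final state: V = 81.64 m/s, rpm = 851 → n = rpm/60 = 14.183333 rev/s
J = V / (n·D) = 81.64 / (14.183333 × 2.961) = 1.943955
regime bands: climb J<0.5952 | cruise [0.5952, 1.1905) | windmill J≥1.1905
J = 1.9440 → windmill

J = 1.9440, regime = windmill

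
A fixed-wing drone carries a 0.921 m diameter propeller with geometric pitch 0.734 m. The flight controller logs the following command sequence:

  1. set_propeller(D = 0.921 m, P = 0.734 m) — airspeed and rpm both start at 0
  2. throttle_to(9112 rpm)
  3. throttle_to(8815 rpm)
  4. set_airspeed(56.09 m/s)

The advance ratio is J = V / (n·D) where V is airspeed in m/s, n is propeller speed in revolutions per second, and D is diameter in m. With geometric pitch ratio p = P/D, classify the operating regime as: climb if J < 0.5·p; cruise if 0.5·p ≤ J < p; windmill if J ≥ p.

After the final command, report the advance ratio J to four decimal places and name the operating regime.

J = 0.4145, regime = cruise

set_propeller: D = 0.921 m, P = 0.734 m (p = P/D = 0.796960); state ← (V=0, rpm=0)
throttle_to(9112): rpm ← 9112
throttle_to(8815): rpm ← 8815
set_airspeed(56.09): V ← 56.09 m/s
final state: V = 56.09 m/s, rpm = 8815 → n = rpm/60 = 146.916667 rev/s
J = V / (n·D) = 56.09 / (146.916667 × 0.921) = 0.414529
regime bands: climb J<0.3985 | cruise [0.3985, 0.7970) | windmill J≥0.7970
J = 0.4145 → cruise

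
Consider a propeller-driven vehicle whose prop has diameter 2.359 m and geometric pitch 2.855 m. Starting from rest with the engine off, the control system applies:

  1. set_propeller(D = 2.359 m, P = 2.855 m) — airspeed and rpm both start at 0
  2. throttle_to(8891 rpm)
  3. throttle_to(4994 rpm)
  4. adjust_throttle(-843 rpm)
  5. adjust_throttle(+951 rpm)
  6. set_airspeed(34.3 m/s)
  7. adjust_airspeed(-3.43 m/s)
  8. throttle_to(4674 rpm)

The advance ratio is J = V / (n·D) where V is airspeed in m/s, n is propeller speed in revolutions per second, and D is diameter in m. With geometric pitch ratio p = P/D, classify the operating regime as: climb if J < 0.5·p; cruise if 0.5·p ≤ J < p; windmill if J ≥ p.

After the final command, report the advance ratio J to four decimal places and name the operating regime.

J = 0.1680, regime = climb

set_propeller: D = 2.359 m, P = 2.855 m (p = P/D = 1.210259); state ← (V=0, rpm=0)
throttle_to(8891): rpm ← 8891
throttle_to(4994): rpm ← 4994
adjust_throttle(-843): rpm ← 4994 -843 = 4151
adjust_throttle(+951): rpm ← 4151 +951 = 5102
set_airspeed(34.3): V ← 34.3 m/s
adjust_airspeed(-3.43): V ← 34.3 -3.43 = 30.87 m/s
throttle_to(4674): rpm ← 4674
final state: V = 30.87 m/s, rpm = 4674 → n = rpm/60 = 77.900000 rev/s
J = V / (n·D) = 30.87 / (77.900000 × 2.359) = 0.167985
regime bands: climb J<0.6051 | cruise [0.6051, 1.2103) | windmill J≥1.2103
J = 0.1680 → climb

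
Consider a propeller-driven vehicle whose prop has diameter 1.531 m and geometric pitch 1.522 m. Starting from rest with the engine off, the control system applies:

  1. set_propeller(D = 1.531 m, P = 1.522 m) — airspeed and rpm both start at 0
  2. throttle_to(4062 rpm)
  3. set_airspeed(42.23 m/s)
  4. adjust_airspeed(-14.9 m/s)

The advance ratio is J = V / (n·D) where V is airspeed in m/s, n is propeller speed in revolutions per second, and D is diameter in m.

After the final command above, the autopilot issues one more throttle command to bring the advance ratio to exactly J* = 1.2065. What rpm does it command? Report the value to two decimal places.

rpm = 887.75

set_propeller: D = 1.531 m, P = 1.522 m (p = P/D = 0.994121); state ← (V=0, rpm=0)
throttle_to(4062): rpm ← 4062
set_airspeed(42.23): V ← 42.23 m/s
adjust_airspeed(-14.9): V ← 42.23 -14.9 = 27.33 m/s
final state: V = 27.33 m/s, rpm = 4062 → n = rpm/60 = 67.700000 rev/s
target J* = 1.2065; solve J* = V/(n·D) for n: n = V/(J*·D) = 27.33/(1.2065 × 1.531) = 14.795754 rev/s
rpm = 60·n = 887.745266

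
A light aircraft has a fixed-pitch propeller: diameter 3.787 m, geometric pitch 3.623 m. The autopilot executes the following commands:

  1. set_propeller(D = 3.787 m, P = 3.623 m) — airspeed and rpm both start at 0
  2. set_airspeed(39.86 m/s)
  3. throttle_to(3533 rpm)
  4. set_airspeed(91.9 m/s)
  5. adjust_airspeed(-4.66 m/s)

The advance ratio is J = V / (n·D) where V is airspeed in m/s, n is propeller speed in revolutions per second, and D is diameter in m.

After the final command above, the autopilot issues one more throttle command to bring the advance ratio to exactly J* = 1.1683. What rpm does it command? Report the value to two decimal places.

rpm = 1183.09

set_propeller: D = 3.787 m, P = 3.623 m (p = P/D = 0.956694); state ← (V=0, rpm=0)
set_airspeed(39.86): V ← 39.86 m/s
throttle_to(3533): rpm ← 3533
set_airspeed(91.9): V ← 91.9 m/s
adjust_airspeed(-4.66): V ← 91.9 -4.66 = 87.24 m/s
final state: V = 87.24 m/s, rpm = 3533 → n = rpm/60 = 58.883333 rev/s
target J* = 1.1683; solve J* = V/(n·D) for n: n = V/(J*·D) = 87.24/(1.1683 × 3.787) = 19.718141 rev/s
rpm = 60·n = 1183.088480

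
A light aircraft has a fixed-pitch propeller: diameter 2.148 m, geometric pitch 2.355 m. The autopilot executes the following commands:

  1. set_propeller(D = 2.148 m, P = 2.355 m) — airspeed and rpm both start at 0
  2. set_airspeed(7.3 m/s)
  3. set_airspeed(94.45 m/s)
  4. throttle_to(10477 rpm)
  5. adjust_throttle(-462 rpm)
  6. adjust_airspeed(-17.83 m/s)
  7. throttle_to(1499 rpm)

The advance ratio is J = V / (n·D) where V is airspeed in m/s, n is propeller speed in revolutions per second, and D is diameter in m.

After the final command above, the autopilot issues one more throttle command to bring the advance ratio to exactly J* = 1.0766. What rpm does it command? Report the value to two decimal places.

set_propeller: D = 2.148 m, P = 2.355 m (p = P/D = 1.096369); state ← (V=0, rpm=0)
set_airspeed(7.3): V ← 7.3 m/s
set_airspeed(94.45): V ← 94.45 m/s
throttle_to(10477): rpm ← 10477
adjust_throttle(-462): rpm ← 10477 -462 = 10015
adjust_airspeed(-17.83): V ← 94.45 -17.83 = 76.62 m/s
throttle_to(1499): rpm ← 1499
final state: V = 76.62 m/s, rpm = 1499 → n = rpm/60 = 24.983333 rev/s
target J* = 1.0766; solve J* = V/(n·D) for n: n = V/(J*·D) = 76.62/(1.0766 × 2.148) = 33.132446 rev/s
rpm = 60·n = 1987.946743

rpm = 1987.95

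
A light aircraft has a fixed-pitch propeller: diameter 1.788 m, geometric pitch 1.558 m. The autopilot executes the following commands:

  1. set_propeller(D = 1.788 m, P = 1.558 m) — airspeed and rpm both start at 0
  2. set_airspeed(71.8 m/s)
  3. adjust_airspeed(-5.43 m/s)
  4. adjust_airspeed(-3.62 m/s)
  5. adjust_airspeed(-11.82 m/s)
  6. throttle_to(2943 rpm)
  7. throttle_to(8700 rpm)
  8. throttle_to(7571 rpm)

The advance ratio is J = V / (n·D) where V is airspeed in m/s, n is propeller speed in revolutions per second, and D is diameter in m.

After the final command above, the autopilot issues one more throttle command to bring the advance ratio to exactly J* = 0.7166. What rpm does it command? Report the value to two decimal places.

set_propeller: D = 1.788 m, P = 1.558 m (p = P/D = 0.871365); state ← (V=0, rpm=0)
set_airspeed(71.8): V ← 71.8 m/s
adjust_airspeed(-5.43): V ← 71.8 -5.43 = 66.37 m/s
adjust_airspeed(-3.62): V ← 66.37 -3.62 = 62.75 m/s
adjust_airspeed(-11.82): V ← 62.75 -11.82 = 50.93 m/s
throttle_to(2943): rpm ← 2943
throttle_to(8700): rpm ← 8700
throttle_to(7571): rpm ← 7571
final state: V = 50.93 m/s, rpm = 7571 → n = rpm/60 = 126.183333 rev/s
target J* = 0.7166; solve J* = V/(n·D) for n: n = V/(J*·D) = 50.93/(0.7166 × 1.788) = 39.749288 rev/s
rpm = 60·n = 2384.957302

rpm = 2384.96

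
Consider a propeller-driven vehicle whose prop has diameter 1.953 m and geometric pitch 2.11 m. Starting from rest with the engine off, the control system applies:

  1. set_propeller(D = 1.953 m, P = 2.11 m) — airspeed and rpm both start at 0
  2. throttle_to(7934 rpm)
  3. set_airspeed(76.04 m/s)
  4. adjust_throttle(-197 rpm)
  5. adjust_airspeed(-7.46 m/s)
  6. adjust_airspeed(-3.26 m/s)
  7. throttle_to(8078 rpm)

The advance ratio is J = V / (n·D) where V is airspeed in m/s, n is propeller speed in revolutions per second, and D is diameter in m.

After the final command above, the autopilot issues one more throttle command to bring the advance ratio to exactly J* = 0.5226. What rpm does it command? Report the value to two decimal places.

set_propeller: D = 1.953 m, P = 2.11 m (p = P/D = 1.080389); state ← (V=0, rpm=0)
throttle_to(7934): rpm ← 7934
set_airspeed(76.04): V ← 76.04 m/s
adjust_throttle(-197): rpm ← 7934 -197 = 7737
adjust_airspeed(-7.46): V ← 76.04 -7.46 = 68.58 m/s
adjust_airspeed(-3.26): V ← 68.58 -3.26 = 65.32 m/s
throttle_to(8078): rpm ← 8078
final state: V = 65.32 m/s, rpm = 8078 → n = rpm/60 = 134.633333 rev/s
target J* = 0.5226; solve J* = V/(n·D) for n: n = V/(J*·D) = 65.32/(0.5226 × 1.953) = 63.999197 rev/s
rpm = 60·n = 3839.951842

rpm = 3839.95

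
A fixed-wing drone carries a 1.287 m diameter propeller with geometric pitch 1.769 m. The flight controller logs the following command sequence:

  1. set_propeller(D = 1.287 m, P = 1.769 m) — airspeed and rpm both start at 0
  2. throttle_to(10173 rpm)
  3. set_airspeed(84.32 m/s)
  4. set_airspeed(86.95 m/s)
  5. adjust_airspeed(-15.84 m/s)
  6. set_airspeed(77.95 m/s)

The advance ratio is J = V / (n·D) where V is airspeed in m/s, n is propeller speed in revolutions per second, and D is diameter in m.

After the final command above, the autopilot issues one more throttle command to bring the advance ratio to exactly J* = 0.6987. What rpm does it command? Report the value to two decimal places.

set_propeller: D = 1.287 m, P = 1.769 m (p = P/D = 1.374514); state ← (V=0, rpm=0)
throttle_to(10173): rpm ← 10173
set_airspeed(84.32): V ← 84.32 m/s
set_airspeed(86.95): V ← 86.95 m/s
adjust_airspeed(-15.84): V ← 86.95 -15.84 = 71.11 m/s
set_airspeed(77.95): V ← 77.95 m/s
final state: V = 77.95 m/s, rpm = 10173 → n = rpm/60 = 169.550000 rev/s
target J* = 0.6987; solve J* = V/(n·D) for n: n = V/(J*·D) = 77.95/(0.6987 × 1.287) = 86.685574 rev/s
rpm = 60·n = 5201.134441

rpm = 5201.13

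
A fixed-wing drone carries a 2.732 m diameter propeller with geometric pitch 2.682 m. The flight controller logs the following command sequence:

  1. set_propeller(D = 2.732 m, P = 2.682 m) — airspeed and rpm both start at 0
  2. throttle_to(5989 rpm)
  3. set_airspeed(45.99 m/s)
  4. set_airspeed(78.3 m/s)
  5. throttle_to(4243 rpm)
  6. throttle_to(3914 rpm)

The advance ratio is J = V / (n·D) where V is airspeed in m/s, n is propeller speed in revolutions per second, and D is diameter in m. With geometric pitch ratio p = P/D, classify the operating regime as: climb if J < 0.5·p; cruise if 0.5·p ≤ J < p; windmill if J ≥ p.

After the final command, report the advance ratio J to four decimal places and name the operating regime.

set_propeller: D = 2.732 m, P = 2.682 m (p = P/D = 0.981698); state ← (V=0, rpm=0)
throttle_to(5989): rpm ← 5989
set_airspeed(45.99): V ← 45.99 m/s
set_airspeed(78.3): V ← 78.3 m/s
throttle_to(4243): rpm ← 4243
throttle_to(3914): rpm ← 3914
final state: V = 78.3 m/s, rpm = 3914 → n = rpm/60 = 65.233333 rev/s
J = V / (n·D) = 78.3 / (65.233333 × 2.732) = 0.439351
regime bands: climb J<0.4908 | cruise [0.4908, 0.9817) | windmill J≥0.9817
J = 0.4394 → climb

J = 0.4394, regime = climb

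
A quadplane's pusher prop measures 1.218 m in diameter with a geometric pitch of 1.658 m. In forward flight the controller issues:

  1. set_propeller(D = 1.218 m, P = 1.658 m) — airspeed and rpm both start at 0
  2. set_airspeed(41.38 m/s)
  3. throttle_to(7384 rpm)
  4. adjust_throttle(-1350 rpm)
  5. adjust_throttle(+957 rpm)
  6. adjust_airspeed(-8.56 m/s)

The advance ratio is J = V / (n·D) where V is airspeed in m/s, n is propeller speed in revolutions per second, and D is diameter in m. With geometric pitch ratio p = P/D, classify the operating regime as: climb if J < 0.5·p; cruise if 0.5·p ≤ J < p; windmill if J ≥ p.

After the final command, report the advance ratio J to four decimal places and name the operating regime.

set_propeller: D = 1.218 m, P = 1.658 m (p = P/D = 1.361248); state ← (V=0, rpm=0)
set_airspeed(41.38): V ← 41.38 m/s
throttle_to(7384): rpm ← 7384
adjust_throttle(-1350): rpm ← 7384 -1350 = 6034
adjust_throttle(+957): rpm ← 6034 +957 = 6991
adjust_airspeed(-8.56): V ← 41.38 -8.56 = 32.82 m/s
final state: V = 32.82 m/s, rpm = 6991 → n = rpm/60 = 116.516667 rev/s
J = V / (n·D) = 32.82 / (116.516667 × 1.218) = 0.231261
regime bands: climb J<0.6806 | cruise [0.6806, 1.3612) | windmill J≥1.3612
J = 0.2313 → climb

J = 0.2313, regime = climb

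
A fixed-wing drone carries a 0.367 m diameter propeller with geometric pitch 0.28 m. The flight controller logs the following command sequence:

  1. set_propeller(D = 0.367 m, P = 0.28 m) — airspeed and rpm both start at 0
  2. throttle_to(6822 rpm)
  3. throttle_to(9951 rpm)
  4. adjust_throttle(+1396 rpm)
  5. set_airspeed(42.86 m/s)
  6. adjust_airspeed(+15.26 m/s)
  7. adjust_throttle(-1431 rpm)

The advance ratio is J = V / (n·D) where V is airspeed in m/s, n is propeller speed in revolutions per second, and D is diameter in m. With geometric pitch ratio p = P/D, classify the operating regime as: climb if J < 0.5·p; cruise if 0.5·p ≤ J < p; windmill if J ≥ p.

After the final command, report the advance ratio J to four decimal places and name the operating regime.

set_propeller: D = 0.367 m, P = 0.28 m (p = P/D = 0.762943); state ← (V=0, rpm=0)
throttle_to(6822): rpm ← 6822
throttle_to(9951): rpm ← 9951
adjust_throttle(+1396): rpm ← 9951 +1396 = 11347
set_airspeed(42.86): V ← 42.86 m/s
adjust_airspeed(+15.26): V ← 42.86 +15.26 = 58.12 m/s
adjust_throttle(-1431): rpm ← 11347 -1431 = 9916
final state: V = 58.12 m/s, rpm = 9916 → n = rpm/60 = 165.266667 rev/s
J = V / (n·D) = 58.12 / (165.266667 × 0.367) = 0.958240
regime bands: climb J<0.3815 | cruise [0.3815, 0.7629) | windmill J≥0.7629
J = 0.9582 → windmill

J = 0.9582, regime = windmill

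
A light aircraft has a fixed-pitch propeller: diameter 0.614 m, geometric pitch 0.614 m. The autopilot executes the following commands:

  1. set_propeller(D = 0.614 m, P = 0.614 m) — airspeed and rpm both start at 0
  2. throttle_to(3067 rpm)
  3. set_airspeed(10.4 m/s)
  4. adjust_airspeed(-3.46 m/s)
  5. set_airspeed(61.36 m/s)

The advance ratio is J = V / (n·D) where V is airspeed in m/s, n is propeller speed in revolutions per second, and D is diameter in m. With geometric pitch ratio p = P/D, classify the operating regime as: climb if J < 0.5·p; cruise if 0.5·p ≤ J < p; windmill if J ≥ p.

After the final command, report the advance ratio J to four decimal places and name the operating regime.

set_propeller: D = 0.614 m, P = 0.614 m (p = P/D = 1.000000); state ← (V=0, rpm=0)
throttle_to(3067): rpm ← 3067
set_airspeed(10.4): V ← 10.4 m/s
adjust_airspeed(-3.46): V ← 10.4 -3.46 = 6.94 m/s
set_airspeed(61.36): V ← 61.36 m/s
final state: V = 61.36 m/s, rpm = 3067 → n = rpm/60 = 51.116667 rev/s
J = V / (n·D) = 61.36 / (51.116667 × 0.614) = 1.955035
regime bands: climb J<0.5000 | cruise [0.5000, 1.0000) | windmill J≥1.0000
J = 1.9550 → windmill

J = 1.9550, regime = windmill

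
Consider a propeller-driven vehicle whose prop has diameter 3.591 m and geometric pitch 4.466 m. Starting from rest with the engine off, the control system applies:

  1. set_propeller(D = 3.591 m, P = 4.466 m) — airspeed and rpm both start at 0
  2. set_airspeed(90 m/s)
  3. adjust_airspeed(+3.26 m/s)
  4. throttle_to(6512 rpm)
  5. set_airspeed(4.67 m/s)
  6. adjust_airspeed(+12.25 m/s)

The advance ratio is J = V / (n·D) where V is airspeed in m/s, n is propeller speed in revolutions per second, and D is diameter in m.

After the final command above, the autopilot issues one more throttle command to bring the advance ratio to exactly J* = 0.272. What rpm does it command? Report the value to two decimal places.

set_propeller: D = 3.591 m, P = 4.466 m (p = P/D = 1.243665); state ← (V=0, rpm=0)
set_airspeed(90): V ← 90 m/s
adjust_airspeed(+3.26): V ← 90 +3.26 = 93.26 m/s
throttle_to(6512): rpm ← 6512
set_airspeed(4.67): V ← 4.67 m/s
adjust_airspeed(+12.25): V ← 4.67 +12.25 = 16.92 m/s
final state: V = 16.92 m/s, rpm = 6512 → n = rpm/60 = 108.533333 rev/s
target J* = 0.272; solve J* = V/(n·D) for n: n = V/(J*·D) = 16.92/(0.272 × 3.591) = 17.322719 rev/s
rpm = 60·n = 1039.363114

rpm = 1039.36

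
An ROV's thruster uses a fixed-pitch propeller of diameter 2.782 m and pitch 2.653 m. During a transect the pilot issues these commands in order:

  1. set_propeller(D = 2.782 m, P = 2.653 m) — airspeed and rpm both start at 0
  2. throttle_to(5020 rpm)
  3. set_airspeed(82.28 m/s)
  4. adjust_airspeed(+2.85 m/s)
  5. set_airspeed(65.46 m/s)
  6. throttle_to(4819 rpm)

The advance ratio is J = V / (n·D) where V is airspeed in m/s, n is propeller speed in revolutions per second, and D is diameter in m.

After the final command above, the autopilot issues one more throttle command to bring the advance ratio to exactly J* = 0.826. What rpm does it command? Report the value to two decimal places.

set_propeller: D = 2.782 m, P = 2.653 m (p = P/D = 0.953630); state ← (V=0, rpm=0)
throttle_to(5020): rpm ← 5020
set_airspeed(82.28): V ← 82.28 m/s
adjust_airspeed(+2.85): V ← 82.28 +2.85 = 85.13 m/s
set_airspeed(65.46): V ← 65.46 m/s
throttle_to(4819): rpm ← 4819
final state: V = 65.46 m/s, rpm = 4819 → n = rpm/60 = 80.316667 rev/s
target J* = 0.826; solve J* = V/(n·D) for n: n = V/(J*·D) = 65.46/(0.826 × 2.782) = 28.486483 rev/s
rpm = 60·n = 1709.188958

rpm = 1709.19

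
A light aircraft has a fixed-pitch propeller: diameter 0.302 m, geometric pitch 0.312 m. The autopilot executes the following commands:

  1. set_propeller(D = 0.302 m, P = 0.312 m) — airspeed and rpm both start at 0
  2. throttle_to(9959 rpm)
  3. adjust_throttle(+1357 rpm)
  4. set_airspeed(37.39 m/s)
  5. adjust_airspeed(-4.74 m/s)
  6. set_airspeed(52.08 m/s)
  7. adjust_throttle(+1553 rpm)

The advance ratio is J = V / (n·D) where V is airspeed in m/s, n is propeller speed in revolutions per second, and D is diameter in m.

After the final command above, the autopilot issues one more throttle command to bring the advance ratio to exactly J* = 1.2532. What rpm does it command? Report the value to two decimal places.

set_propeller: D = 0.302 m, P = 0.312 m (p = P/D = 1.033113); state ← (V=0, rpm=0)
throttle_to(9959): rpm ← 9959
adjust_throttle(+1357): rpm ← 9959 +1357 = 11316
set_airspeed(37.39): V ← 37.39 m/s
adjust_airspeed(-4.74): V ← 37.39 -4.74 = 32.65 m/s
set_airspeed(52.08): V ← 52.08 m/s
adjust_throttle(+1553): rpm ← 11316 +1553 = 12869
final state: V = 52.08 m/s, rpm = 12869 → n = rpm/60 = 214.483333 rev/s
target J* = 1.2532; solve J* = V/(n·D) for n: n = V/(J*·D) = 52.08/(1.2532 × 0.302) = 137.607988 rev/s
rpm = 60·n = 8256.479307

rpm = 8256.48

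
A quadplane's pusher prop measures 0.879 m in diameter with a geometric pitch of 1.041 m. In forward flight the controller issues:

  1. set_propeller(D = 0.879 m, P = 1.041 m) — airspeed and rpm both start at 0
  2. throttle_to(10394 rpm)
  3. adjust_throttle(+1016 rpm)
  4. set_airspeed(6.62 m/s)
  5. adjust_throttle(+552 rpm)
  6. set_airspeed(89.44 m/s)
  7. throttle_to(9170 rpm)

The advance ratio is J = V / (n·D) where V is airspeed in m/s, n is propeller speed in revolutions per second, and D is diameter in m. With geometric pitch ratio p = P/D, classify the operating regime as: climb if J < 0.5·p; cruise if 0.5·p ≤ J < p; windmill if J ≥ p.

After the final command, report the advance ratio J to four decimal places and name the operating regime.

J = 0.6658, regime = cruise

set_propeller: D = 0.879 m, P = 1.041 m (p = P/D = 1.184300); state ← (V=0, rpm=0)
throttle_to(10394): rpm ← 10394
adjust_throttle(+1016): rpm ← 10394 +1016 = 11410
set_airspeed(6.62): V ← 6.62 m/s
adjust_throttle(+552): rpm ← 11410 +552 = 11962
set_airspeed(89.44): V ← 89.44 m/s
throttle_to(9170): rpm ← 9170
final state: V = 89.44 m/s, rpm = 9170 → n = rpm/60 = 152.833333 rev/s
J = V / (n·D) = 89.44 / (152.833333 × 0.879) = 0.665771
regime bands: climb J<0.5922 | cruise [0.5922, 1.1843) | windmill J≥1.1843
J = 0.6658 → cruise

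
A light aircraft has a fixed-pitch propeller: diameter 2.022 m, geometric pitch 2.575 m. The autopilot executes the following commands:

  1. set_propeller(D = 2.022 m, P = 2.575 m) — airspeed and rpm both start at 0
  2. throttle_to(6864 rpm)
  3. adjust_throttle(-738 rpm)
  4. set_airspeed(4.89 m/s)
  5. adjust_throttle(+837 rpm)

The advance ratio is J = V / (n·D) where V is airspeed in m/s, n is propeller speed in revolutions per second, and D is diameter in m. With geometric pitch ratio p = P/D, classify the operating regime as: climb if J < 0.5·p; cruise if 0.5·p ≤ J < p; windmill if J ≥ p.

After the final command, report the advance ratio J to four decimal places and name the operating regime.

J = 0.0208, regime = climb

set_propeller: D = 2.022 m, P = 2.575 m (p = P/D = 1.273492); state ← (V=0, rpm=0)
throttle_to(6864): rpm ← 6864
adjust_throttle(-738): rpm ← 6864 -738 = 6126
set_airspeed(4.89): V ← 4.89 m/s
adjust_throttle(+837): rpm ← 6126 +837 = 6963
final state: V = 4.89 m/s, rpm = 6963 → n = rpm/60 = 116.050000 rev/s
J = V / (n·D) = 4.89 / (116.050000 × 2.022) = 0.020839
regime bands: climb J<0.6367 | cruise [0.6367, 1.2735) | windmill J≥1.2735
J = 0.0208 → climb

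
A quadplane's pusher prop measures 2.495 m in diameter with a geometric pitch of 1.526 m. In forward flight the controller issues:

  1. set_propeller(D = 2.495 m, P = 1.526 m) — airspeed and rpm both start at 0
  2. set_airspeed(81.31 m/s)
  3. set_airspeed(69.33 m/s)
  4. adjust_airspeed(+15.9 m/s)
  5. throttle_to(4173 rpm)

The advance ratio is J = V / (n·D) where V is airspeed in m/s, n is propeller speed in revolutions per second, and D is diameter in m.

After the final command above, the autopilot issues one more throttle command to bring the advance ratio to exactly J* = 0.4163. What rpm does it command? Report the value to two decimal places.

rpm = 4923.42

set_propeller: D = 2.495 m, P = 1.526 m (p = P/D = 0.611623); state ← (V=0, rpm=0)
set_airspeed(81.31): V ← 81.31 m/s
set_airspeed(69.33): V ← 69.33 m/s
adjust_airspeed(+15.9): V ← 69.33 +15.9 = 85.23 m/s
throttle_to(4173): rpm ← 4173
final state: V = 85.23 m/s, rpm = 4173 → n = rpm/60 = 69.550000 rev/s
target J* = 0.4163; solve J* = V/(n·D) for n: n = V/(J*·D) = 85.23/(0.4163 × 2.495) = 82.056980 rev/s
rpm = 60·n = 4923.418781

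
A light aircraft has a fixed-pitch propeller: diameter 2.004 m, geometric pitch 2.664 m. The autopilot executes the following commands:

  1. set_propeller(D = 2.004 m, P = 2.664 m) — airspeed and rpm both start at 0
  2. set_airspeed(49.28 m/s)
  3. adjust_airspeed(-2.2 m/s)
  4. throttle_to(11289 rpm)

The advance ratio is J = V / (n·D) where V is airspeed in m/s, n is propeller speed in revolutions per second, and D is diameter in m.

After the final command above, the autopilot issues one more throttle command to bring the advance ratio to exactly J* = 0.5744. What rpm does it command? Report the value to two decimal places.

set_propeller: D = 2.004 m, P = 2.664 m (p = P/D = 1.329341); state ← (V=0, rpm=0)
set_airspeed(49.28): V ← 49.28 m/s
adjust_airspeed(-2.2): V ← 49.28 -2.2 = 47.08 m/s
throttle_to(11289): rpm ← 11289
final state: V = 47.08 m/s, rpm = 11289 → n = rpm/60 = 188.150000 rev/s
target J* = 0.5744; solve J* = V/(n·D) for n: n = V/(J*·D) = 47.08/(0.5744 × 2.004) = 40.900094 rev/s
rpm = 60·n = 2454.005638

rpm = 2454.01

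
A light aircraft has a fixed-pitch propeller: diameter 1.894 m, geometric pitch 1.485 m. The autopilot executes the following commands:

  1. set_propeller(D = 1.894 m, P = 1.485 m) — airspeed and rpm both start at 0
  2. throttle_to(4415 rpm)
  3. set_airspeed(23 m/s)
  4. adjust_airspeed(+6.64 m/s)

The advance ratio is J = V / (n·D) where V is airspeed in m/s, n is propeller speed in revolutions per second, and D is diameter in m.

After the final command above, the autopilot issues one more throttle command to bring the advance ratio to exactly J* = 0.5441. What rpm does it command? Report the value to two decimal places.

rpm = 1725.72

set_propeller: D = 1.894 m, P = 1.485 m (p = P/D = 0.784055); state ← (V=0, rpm=0)
throttle_to(4415): rpm ← 4415
set_airspeed(23): V ← 23 m/s
adjust_airspeed(+6.64): V ← 23 +6.64 = 29.64 m/s
final state: V = 29.64 m/s, rpm = 4415 → n = rpm/60 = 73.583333 rev/s
target J* = 0.5441; solve J* = V/(n·D) for n: n = V/(J*·D) = 29.64/(0.5441 × 1.894) = 28.762028 rev/s
rpm = 60·n = 1725.721656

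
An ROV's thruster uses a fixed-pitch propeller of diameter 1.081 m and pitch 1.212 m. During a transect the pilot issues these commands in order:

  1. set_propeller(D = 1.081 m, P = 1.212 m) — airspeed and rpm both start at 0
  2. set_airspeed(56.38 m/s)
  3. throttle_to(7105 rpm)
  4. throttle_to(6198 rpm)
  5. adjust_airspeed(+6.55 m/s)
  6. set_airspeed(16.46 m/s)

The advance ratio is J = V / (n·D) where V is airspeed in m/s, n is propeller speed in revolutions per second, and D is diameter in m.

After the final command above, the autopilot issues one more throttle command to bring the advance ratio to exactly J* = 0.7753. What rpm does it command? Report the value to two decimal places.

set_propeller: D = 1.081 m, P = 1.212 m (p = P/D = 1.121184); state ← (V=0, rpm=0)
set_airspeed(56.38): V ← 56.38 m/s
throttle_to(7105): rpm ← 7105
throttle_to(6198): rpm ← 6198
adjust_airspeed(+6.55): V ← 56.38 +6.55 = 62.93 m/s
set_airspeed(16.46): V ← 16.46 m/s
final state: V = 16.46 m/s, rpm = 6198 → n = rpm/60 = 103.300000 rev/s
target J* = 0.7753; solve J* = V/(n·D) for n: n = V/(J*·D) = 16.46/(0.7753 × 1.081) = 19.639678 rev/s
rpm = 60·n = 1178.380653

rpm = 1178.38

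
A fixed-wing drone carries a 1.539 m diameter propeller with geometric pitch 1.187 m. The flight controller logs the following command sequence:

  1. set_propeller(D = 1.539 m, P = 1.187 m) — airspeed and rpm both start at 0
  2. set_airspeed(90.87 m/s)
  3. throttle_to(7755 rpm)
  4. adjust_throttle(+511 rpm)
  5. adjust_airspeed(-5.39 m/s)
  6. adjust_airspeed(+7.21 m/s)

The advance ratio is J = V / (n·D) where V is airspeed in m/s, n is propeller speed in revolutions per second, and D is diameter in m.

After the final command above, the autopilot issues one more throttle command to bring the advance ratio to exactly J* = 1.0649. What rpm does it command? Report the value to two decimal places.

rpm = 3393.41

set_propeller: D = 1.539 m, P = 1.187 m (p = P/D = 0.771280); state ← (V=0, rpm=0)
set_airspeed(90.87): V ← 90.87 m/s
throttle_to(7755): rpm ← 7755
adjust_throttle(+511): rpm ← 7755 +511 = 8266
adjust_airspeed(-5.39): V ← 90.87 -5.39 = 85.48 m/s
adjust_airspeed(+7.21): V ← 85.48 +7.21 = 92.69 m/s
final state: V = 92.69 m/s, rpm = 8266 → n = rpm/60 = 137.766667 rev/s
target J* = 1.0649; solve J* = V/(n·D) for n: n = V/(J*·D) = 92.69/(1.0649 × 1.539) = 56.556879 rev/s
rpm = 60·n = 3393.412738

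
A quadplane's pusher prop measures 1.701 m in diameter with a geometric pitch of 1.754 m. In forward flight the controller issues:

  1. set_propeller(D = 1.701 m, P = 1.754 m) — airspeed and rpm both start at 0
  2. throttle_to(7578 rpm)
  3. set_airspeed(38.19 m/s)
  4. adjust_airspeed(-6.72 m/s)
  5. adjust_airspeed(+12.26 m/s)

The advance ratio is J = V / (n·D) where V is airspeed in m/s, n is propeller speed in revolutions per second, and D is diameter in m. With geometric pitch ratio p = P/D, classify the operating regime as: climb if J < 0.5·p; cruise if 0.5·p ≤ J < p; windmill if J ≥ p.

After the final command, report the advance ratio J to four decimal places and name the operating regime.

J = 0.2036, regime = climb

set_propeller: D = 1.701 m, P = 1.754 m (p = P/D = 1.031158); state ← (V=0, rpm=0)
throttle_to(7578): rpm ← 7578
set_airspeed(38.19): V ← 38.19 m/s
adjust_airspeed(-6.72): V ← 38.19 -6.72 = 31.47 m/s
adjust_airspeed(+12.26): V ← 31.47 +12.26 = 43.73 m/s
final state: V = 43.73 m/s, rpm = 7578 → n = rpm/60 = 126.300000 rev/s
J = V / (n·D) = 43.73 / (126.300000 × 1.701) = 0.203550
regime bands: climb J<0.5156 | cruise [0.5156, 1.0312) | windmill J≥1.0312
J = 0.2036 → climb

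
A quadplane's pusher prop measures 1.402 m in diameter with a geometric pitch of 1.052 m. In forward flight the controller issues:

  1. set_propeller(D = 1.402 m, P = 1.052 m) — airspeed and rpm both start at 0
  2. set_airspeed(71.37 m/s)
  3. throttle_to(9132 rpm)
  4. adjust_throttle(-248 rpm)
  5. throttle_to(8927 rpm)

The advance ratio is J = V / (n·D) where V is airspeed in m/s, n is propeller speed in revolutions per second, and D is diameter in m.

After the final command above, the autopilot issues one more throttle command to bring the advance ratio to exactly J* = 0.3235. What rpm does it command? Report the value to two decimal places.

set_propeller: D = 1.402 m, P = 1.052 m (p = P/D = 0.750357); state ← (V=0, rpm=0)
set_airspeed(71.37): V ← 71.37 m/s
throttle_to(9132): rpm ← 9132
adjust_throttle(-248): rpm ← 9132 -248 = 8884
throttle_to(8927): rpm ← 8927
final state: V = 71.37 m/s, rpm = 8927 → n = rpm/60 = 148.783333 rev/s
target J* = 0.3235; solve J* = V/(n·D) for n: n = V/(J*·D) = 71.37/(0.3235 × 1.402) = 157.359656 rev/s
rpm = 60·n = 9441.579373

rpm = 9441.58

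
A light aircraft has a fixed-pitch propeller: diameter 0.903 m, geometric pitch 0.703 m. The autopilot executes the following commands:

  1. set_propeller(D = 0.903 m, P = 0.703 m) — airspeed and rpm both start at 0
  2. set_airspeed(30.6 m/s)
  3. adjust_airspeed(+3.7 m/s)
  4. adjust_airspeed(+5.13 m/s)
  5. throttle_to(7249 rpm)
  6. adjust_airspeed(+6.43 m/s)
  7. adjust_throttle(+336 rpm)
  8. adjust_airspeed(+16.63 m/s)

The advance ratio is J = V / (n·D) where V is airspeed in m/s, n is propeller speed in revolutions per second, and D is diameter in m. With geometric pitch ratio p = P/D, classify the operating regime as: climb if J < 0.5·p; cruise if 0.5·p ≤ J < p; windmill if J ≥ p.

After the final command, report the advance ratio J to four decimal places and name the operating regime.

set_propeller: D = 0.903 m, P = 0.703 m (p = P/D = 0.778516); state ← (V=0, rpm=0)
set_airspeed(30.6): V ← 30.6 m/s
adjust_airspeed(+3.7): V ← 30.6 +3.7 = 34.3 m/s
adjust_airspeed(+5.13): V ← 34.3 +5.13 = 39.43 m/s
throttle_to(7249): rpm ← 7249
adjust_airspeed(+6.43): V ← 39.43 +6.43 = 45.86 m/s
adjust_throttle(+336): rpm ← 7249 +336 = 7585
adjust_airspeed(+16.63): V ← 45.86 +16.63 = 62.49 m/s
final state: V = 62.49 m/s, rpm = 7585 → n = rpm/60 = 126.416667 rev/s
J = V / (n·D) = 62.49 / (126.416667 × 0.903) = 0.547417
regime bands: climb J<0.3893 | cruise [0.3893, 0.7785) | windmill J≥0.7785
J = 0.5474 → cruise

J = 0.5474, regime = cruise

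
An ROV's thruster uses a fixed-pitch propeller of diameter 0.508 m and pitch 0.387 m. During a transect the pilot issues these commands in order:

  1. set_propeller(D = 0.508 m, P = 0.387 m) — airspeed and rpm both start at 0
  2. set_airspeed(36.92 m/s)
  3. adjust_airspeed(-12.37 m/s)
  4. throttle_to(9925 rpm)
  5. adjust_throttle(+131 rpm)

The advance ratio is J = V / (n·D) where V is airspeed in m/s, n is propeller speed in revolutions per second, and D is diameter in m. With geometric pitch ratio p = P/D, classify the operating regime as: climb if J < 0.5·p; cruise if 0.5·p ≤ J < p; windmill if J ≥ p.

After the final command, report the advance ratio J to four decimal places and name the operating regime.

set_propeller: D = 0.508 m, P = 0.387 m (p = P/D = 0.761811); state ← (V=0, rpm=0)
set_airspeed(36.92): V ← 36.92 m/s
adjust_airspeed(-12.37): V ← 36.92 -12.37 = 24.55 m/s
throttle_to(9925): rpm ← 9925
adjust_throttle(+131): rpm ← 9925 +131 = 10056
final state: V = 24.55 m/s, rpm = 10056 → n = rpm/60 = 167.600000 rev/s
J = V / (n·D) = 24.55 / (167.600000 × 0.508) = 0.288346
regime bands: climb J<0.3809 | cruise [0.3809, 0.7618) | windmill J≥0.7618
J = 0.2883 → climb

J = 0.2883, regime = climb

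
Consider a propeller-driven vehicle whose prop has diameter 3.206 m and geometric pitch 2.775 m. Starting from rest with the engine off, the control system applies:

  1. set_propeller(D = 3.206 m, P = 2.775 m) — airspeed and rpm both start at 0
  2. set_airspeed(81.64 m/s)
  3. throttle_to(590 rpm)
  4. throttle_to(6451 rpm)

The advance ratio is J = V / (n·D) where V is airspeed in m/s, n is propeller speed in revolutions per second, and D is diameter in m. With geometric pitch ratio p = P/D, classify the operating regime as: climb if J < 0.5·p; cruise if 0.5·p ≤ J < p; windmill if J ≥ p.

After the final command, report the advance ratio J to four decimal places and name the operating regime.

J = 0.2368, regime = climb

set_propeller: D = 3.206 m, P = 2.775 m (p = P/D = 0.865565); state ← (V=0, rpm=0)
set_airspeed(81.64): V ← 81.64 m/s
throttle_to(590): rpm ← 590
throttle_to(6451): rpm ← 6451
final state: V = 81.64 m/s, rpm = 6451 → n = rpm/60 = 107.516667 rev/s
J = V / (n·D) = 81.64 / (107.516667 × 3.206) = 0.236845
regime bands: climb J<0.4328 | cruise [0.4328, 0.8656) | windmill J≥0.8656
J = 0.2368 → climb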